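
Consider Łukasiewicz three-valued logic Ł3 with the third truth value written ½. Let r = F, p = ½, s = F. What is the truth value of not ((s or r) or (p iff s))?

s or r = F or F = F
p iff s = ½ iff F = ½
(s or r) or (p iff s) = F or ½ = ½
not ((s or r) or (p iff s)) = not ½ = ½

½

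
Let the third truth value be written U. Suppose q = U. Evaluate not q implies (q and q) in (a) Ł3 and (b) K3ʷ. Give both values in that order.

⊤; U

In Ł3: not q = not U = U
q and q = U and U = U
not q implies (q and q) = U implies U = ⊤
In K3ʷ: not q = not U = U
q and q = U and U = U
not q implies (q and q) = U implies U = U  [any arg is the third value ⇒ result is the third value]
They differ because Ł3 and K3ʷ treat U differently under the binary connectives.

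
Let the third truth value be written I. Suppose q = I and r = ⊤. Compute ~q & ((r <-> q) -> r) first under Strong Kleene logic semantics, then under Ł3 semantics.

I; I

In Strong Kleene logic: ~q = ~I = I
r <-> q = ⊤ <-> I = I
(r <-> q) -> r = I -> ⊤ = ⊤  [~I | ⊤]
~q & ((r <-> q) -> r) = I & ⊤ = I
In Ł3: ~q = ~I = I
r <-> q = ⊤ <-> I = I
(r <-> q) -> r = I -> ⊤ = ⊤
~q & ((r <-> q) -> r) = I & ⊤ = I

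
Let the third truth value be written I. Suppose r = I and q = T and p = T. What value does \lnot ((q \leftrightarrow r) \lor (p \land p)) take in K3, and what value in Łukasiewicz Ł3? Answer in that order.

In K3: q \leftrightarrow r = T \leftrightarrow I = I
p \land p = T \land T = T
(q \leftrightarrow r) \lor (p \land p) = I \lor T = T
\lnot ((q \leftrightarrow r) \lor (p \land p)) = \lnot T = F
In Łukasiewicz Ł3: q \leftrightarrow r = T \leftrightarrow I = I  [1 − |1−½|]
p \land p = T \land T = T
(q \leftrightarrow r) \lor (p \land p) = I \lor T = T
\lnot ((q \leftrightarrow r) \lor (p \land p)) = \lnot T = F

F; F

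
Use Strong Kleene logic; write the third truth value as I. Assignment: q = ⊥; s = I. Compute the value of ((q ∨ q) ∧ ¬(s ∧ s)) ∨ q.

⊥

q ∨ q = ⊥ ∨ ⊥ = ⊥
s ∧ s = I ∧ I = I
¬(s ∧ s) = ¬I = I
(q ∨ q) ∧ ¬(s ∧ s) = ⊥ ∧ I = ⊥
((q ∨ q) ∧ ¬(s ∧ s)) ∨ q = ⊥ ∨ ⊥ = ⊥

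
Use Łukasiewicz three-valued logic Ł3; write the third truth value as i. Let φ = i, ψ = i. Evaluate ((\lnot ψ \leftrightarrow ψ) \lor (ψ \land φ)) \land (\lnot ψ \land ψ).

\lnot ψ = \lnot i = i
\lnot ψ \leftrightarrow ψ = i \leftrightarrow i = 1
ψ \land φ = i \land i = i
(\lnot ψ \leftrightarrow ψ) \lor (ψ \land φ) = 1 \lor i = 1
\lnot ψ = \lnot i = i
\lnot ψ \land ψ = i \land i = i
((\lnot ψ \leftrightarrow ψ) \lor (ψ \land φ)) \land (\lnot ψ \land ψ) = 1 \land i = i

i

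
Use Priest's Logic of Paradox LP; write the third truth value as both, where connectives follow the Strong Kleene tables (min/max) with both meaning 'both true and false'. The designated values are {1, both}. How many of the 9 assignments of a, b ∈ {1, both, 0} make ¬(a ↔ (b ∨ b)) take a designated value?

Of the 9 assignments, 7 give a value in {1, both}.

7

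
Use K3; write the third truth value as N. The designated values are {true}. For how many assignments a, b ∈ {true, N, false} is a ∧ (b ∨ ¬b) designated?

Designated under: (a=true, b=true); (a=true, b=false).

2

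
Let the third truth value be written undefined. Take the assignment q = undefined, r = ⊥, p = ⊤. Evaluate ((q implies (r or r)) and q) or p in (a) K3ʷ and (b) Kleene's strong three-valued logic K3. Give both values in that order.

undefined; ⊤

In K3ʷ: r or r = ⊥ or ⊥ = ⊥
q implies (r or r) = undefined implies ⊥ = undefined  [any arg is the third value ⇒ result is the third value]
(q implies (r or r)) and q = undefined and undefined = undefined
((q implies (r or r)) and q) or p = undefined or ⊤ = undefined
In Kleene's strong three-valued logic K3: r or r = ⊥ or ⊥ = ⊥
q implies (r or r) = undefined implies ⊥ = undefined  [not undefined or ⊥]
(q implies (r or r)) and q = undefined and undefined = undefined
((q implies (r or r)) and q) or p = undefined or ⊤ = ⊤
They differ because K3ʷ and Kleene's strong three-valued logic K3 treat undefined differently under the binary connectives.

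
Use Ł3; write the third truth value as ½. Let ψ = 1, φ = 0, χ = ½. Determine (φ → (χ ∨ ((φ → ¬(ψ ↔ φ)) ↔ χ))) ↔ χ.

ψ ↔ φ = 1 ↔ 0 = 0
¬(ψ ↔ φ) = ¬0 = 1
φ → ¬(ψ ↔ φ) = 0 → 1 = 1
(φ → ¬(ψ ↔ φ)) ↔ χ = 1 ↔ ½ = ½  [1 − |1−½|]
χ ∨ ((φ → ¬(ψ ↔ φ)) ↔ χ) = ½ ∨ ½ = ½
φ → (χ ∨ ((φ → ¬(ψ ↔ φ)) ↔ χ)) = 0 → ½ = 1
(φ → (χ ∨ ((φ → ¬(ψ ↔ φ)) ↔ χ))) ↔ χ = 1 ↔ ½ = ½

½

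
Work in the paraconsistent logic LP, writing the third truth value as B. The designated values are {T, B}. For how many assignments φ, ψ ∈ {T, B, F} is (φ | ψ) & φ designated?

Of the 9 assignments, 6 give a value in {T, B}.

6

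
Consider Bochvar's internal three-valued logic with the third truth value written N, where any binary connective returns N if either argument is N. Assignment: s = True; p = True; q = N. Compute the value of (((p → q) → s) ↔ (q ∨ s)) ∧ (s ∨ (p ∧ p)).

p → q = True → N = N
(p → q) → s = N → True = N
q ∨ s = N ∨ True = N
((p → q) → s) ↔ (q ∨ s) = N ↔ N = N
p ∧ p = True ∧ True = True
s ∨ (p ∧ p) = True ∨ True = True
(((p → q) → s) ↔ (q ∨ s)) ∧ (s ∨ (p ∧ p)) = N ∧ True = N

N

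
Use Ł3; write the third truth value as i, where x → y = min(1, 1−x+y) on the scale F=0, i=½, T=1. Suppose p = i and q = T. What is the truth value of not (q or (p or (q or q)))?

q or q = T or T = T
p or (q or q) = i or T = T
q or (p or (q or q)) = T or T = T
not (q or (p or (q or q))) = not T = F

F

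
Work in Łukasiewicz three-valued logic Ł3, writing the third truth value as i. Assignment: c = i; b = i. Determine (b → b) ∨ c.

b → b = i → i = True
(b → b) ∨ c = True ∨ i = True

True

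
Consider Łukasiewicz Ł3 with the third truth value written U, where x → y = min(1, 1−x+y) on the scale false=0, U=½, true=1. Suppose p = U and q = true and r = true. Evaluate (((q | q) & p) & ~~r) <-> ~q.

U

q | q = true | true = true
(q | q) & p = true & U = U
~r = ~true = false
~~r = ~false = true
((q | q) & p) & ~~r = U & true = U
~q = ~true = false
(((q | q) & p) & ~~r) <-> ~q = U <-> false = U  [1 − |½−0|]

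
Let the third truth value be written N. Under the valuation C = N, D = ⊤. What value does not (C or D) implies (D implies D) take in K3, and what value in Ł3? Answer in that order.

⊤; ⊤

In K3: C or D = N or ⊤ = ⊤
not (C or D) = not ⊤ = ⊥
D implies D = ⊤ implies ⊤ = ⊤
not (C or D) implies (D implies D) = ⊥ implies ⊤ = ⊤
In Ł3: C or D = N or ⊤ = ⊤
not (C or D) = not ⊤ = ⊥
D implies D = ⊤ implies ⊤ = ⊤
not (C or D) implies (D implies D) = ⊥ implies ⊤ = ⊤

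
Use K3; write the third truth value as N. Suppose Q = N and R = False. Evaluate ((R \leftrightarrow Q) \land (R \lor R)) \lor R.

False

R \leftrightarrow Q = False \leftrightarrow N = N
R \lor R = False \lor False = False
(R \leftrightarrow Q) \land (R \lor R) = N \land False = False
((R \leftrightarrow Q) \land (R \lor R)) \lor R = False \lor False = False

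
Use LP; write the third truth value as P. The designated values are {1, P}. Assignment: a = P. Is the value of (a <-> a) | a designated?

a <-> a = P <-> P = P
(a <-> a) | a = P | P = P
P ∈ {1, P}.

Yes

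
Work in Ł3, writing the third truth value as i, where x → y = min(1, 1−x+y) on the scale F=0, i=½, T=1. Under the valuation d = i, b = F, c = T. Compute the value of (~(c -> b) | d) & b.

c -> b = T -> F = F
~(c -> b) = ~F = T
~(c -> b) | d = T | i = T
(~(c -> b) | d) & b = T & F = F

F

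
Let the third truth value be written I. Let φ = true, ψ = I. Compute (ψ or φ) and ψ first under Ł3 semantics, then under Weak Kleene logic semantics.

I; I

In Ł3: ψ or φ = I or true = true
(ψ or φ) and ψ = true and I = I
In Weak Kleene logic: ψ or φ = I or true = I
(ψ or φ) and ψ = I and I = I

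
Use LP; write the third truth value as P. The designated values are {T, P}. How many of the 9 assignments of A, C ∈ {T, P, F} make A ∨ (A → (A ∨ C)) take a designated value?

Of the 9 assignments, 9 give a value in {T, P}.

9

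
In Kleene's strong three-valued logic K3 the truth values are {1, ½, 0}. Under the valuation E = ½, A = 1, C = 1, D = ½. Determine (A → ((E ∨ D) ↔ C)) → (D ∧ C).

E ∨ D = ½ ∨ ½ = ½
(E ∨ D) ↔ C = ½ ↔ 1 = ½
A → ((E ∨ D) ↔ C) = 1 → ½ = ½  [¬1 ∨ ½]
D ∧ C = ½ ∧ 1 = ½
(A → ((E ∨ D) ↔ C)) → (D ∧ C) = ½ → ½ = ½

½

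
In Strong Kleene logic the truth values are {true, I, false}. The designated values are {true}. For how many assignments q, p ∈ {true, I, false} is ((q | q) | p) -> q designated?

4

Designated under: (q=true, p=true); (q=true, p=I); (q=true, p=false); (q=false, p=false).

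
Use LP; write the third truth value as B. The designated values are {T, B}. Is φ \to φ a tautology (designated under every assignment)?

Every assignment of φ over {T, B, F} gives a value in {T, B}.
In particular, with φ=B: φ \to φ = B.

Yes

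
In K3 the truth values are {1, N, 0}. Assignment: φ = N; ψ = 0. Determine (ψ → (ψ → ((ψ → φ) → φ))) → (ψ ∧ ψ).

0

ψ → φ = 0 → N = 1  [¬0 ∨ N]
(ψ → φ) → φ = 1 → N = N
ψ → ((ψ → φ) → φ) = 0 → N = 1
ψ → (ψ → ((ψ → φ) → φ)) = 0 → 1 = 1
ψ ∧ ψ = 0 ∧ 0 = 0
(ψ → (ψ → ((ψ → φ) → φ))) → (ψ ∧ ψ) = 1 → 0 = 0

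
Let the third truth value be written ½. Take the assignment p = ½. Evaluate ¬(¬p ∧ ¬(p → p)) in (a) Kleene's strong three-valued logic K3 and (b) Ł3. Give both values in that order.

½; ⊤

In Kleene's strong three-valued logic K3: ¬p = ¬½ = ½
p → p = ½ → ½ = ½  [¬½ ∨ ½]
¬(p → p) = ¬½ = ½
¬p ∧ ¬(p → p) = ½ ∧ ½ = ½
¬(¬p ∧ ¬(p → p)) = ¬½ = ½
In Ł3: ¬p = ¬½ = ½
p → p = ½ → ½ = ⊤  [min(1, 1−½+½)]
¬(p → p) = ¬⊤ = ⊥
¬p ∧ ¬(p → p) = ½ ∧ ⊥ = ⊥
¬(¬p ∧ ¬(p → p)) = ¬⊥ = ⊤
They differ because Kleene's strong three-valued logic K3 and Ł3 treat ½ differently under implication.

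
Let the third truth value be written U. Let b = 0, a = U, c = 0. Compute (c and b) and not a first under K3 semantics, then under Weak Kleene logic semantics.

0; U

In K3: c and b = 0 and 0 = 0
not a = not U = U
(c and b) and not a = 0 and U = 0
In Weak Kleene logic: c and b = 0 and 0 = 0
not a = not U = U
(c and b) and not a = 0 and U = U
They differ because K3 and Weak Kleene logic treat U differently under the binary connectives.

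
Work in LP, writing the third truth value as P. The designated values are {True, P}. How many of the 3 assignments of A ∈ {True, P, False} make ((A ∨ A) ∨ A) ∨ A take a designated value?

A=True: True ✓
A=P: P ✓
A=False: False ·

2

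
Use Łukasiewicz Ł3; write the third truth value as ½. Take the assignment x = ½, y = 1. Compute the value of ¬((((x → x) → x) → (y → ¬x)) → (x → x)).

x → x = ½ → ½ = 1
(x → x) → x = 1 → ½ = ½
¬x = ¬½ = ½
y → ¬x = 1 → ½ = ½
((x → x) → x) → (y → ¬x) = ½ → ½ = 1
x → x = ½ → ½ = 1
(((x → x) → x) → (y → ¬x)) → (x → x) = 1 → 1 = 1
¬((((x → x) → x) → (y → ¬x)) → (x → x)) = ¬1 = 0

0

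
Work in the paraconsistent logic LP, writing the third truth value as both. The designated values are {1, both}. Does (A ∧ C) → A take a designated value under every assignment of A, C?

Every assignment of A, C over {1, both, 0} gives a value in {1, both}.
In particular, with A=both, C=both: (A ∧ C) → A = both.

Yes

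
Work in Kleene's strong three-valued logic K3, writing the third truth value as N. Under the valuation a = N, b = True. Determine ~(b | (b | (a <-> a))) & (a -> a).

a <-> a = N <-> N = N
b | (a <-> a) = True | N = True
b | (b | (a <-> a)) = True | True = True
~(b | (b | (a <-> a))) = ~True = False
a -> a = N -> N = N
~(b | (b | (a <-> a))) & (a -> a) = False & N = False

False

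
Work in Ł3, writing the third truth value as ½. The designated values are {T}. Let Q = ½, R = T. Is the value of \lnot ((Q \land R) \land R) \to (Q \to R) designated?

Q \land R = ½ \land T = ½
(Q \land R) \land R = ½ \land T = ½
\lnot ((Q \land R) \land R) = \lnot ½ = ½
Q \to R = ½ \to T = T  [min(1, 1−½+1)]
\lnot ((Q \land R) \land R) \to (Q \to R) = ½ \to T = T
T ∈ {T}.

Yes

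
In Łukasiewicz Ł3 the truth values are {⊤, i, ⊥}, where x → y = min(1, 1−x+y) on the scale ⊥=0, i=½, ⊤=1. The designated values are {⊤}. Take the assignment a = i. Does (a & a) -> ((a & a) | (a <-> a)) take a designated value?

Yes

a & a = i & i = i
a & a = i & i = i
a <-> a = i <-> i = ⊤  [1 − |½−½|]
(a & a) | (a <-> a) = i | ⊤ = ⊤
(a & a) -> ((a & a) | (a <-> a)) = i -> ⊤ = ⊤
⊤ ∈ {⊤}.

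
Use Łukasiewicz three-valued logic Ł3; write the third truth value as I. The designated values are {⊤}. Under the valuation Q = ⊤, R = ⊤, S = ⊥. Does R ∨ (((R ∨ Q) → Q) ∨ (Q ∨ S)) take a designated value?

R ∨ Q = ⊤ ∨ ⊤ = ⊤
(R ∨ Q) → Q = ⊤ → ⊤ = ⊤
Q ∨ S = ⊤ ∨ ⊥ = ⊤
((R ∨ Q) → Q) ∨ (Q ∨ S) = ⊤ ∨ ⊤ = ⊤
R ∨ (((R ∨ Q) → Q) ∨ (Q ∨ S)) = ⊤ ∨ ⊤ = ⊤
⊤ ∈ {⊤}.

Yes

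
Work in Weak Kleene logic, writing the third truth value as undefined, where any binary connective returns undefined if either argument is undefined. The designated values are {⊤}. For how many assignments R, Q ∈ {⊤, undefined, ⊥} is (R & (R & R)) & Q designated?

Designated under: (R=⊤, Q=⊤).

1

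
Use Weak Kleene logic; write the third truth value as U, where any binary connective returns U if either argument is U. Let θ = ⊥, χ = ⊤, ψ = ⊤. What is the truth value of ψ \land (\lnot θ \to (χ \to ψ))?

\lnot θ = \lnot ⊥ = ⊤
χ \to ψ = ⊤ \to ⊤ = ⊤
\lnot θ \to (χ \to ψ) = ⊤ \to ⊤ = ⊤
ψ \land (\lnot θ \to (χ \to ψ)) = ⊤ \land ⊤ = ⊤

⊤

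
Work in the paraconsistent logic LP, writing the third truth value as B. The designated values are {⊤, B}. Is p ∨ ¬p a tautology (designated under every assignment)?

Yes

Every assignment of p over {⊤, B, ⊥} gives a value in {⊤, B}.
In particular, with p=B: p ∨ ¬p = B.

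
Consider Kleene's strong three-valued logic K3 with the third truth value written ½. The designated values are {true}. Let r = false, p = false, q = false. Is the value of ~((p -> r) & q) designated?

p -> r = false -> false = true
(p -> r) & q = true & false = false
~((p -> r) & q) = ~false = true
true ∈ {true}.

Yes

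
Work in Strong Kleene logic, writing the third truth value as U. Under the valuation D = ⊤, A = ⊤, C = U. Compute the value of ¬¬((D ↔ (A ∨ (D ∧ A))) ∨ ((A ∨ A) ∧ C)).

D ∧ A = ⊤ ∧ ⊤ = ⊤
A ∨ (D ∧ A) = ⊤ ∨ ⊤ = ⊤
D ↔ (A ∨ (D ∧ A)) = ⊤ ↔ ⊤ = ⊤
A ∨ A = ⊤ ∨ ⊤ = ⊤
(A ∨ A) ∧ C = ⊤ ∧ U = U
(D ↔ (A ∨ (D ∧ A))) ∨ ((A ∨ A) ∧ C) = ⊤ ∨ U = ⊤
¬((D ↔ (A ∨ (D ∧ A))) ∨ ((A ∨ A) ∧ C)) = ¬⊤ = ⊥
¬¬((D ↔ (A ∨ (D ∧ A))) ∨ ((A ∨ A) ∧ C)) = ¬⊥ = ⊤

⊤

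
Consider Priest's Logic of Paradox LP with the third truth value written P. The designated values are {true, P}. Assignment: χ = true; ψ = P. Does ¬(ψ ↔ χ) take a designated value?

Yes

ψ ↔ χ = P ↔ true = P
¬(ψ ↔ χ) = ¬P = P
P ∈ {true, P}.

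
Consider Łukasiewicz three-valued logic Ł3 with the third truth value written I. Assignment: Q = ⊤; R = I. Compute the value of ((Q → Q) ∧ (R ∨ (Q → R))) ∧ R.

I

Q → Q = ⊤ → ⊤ = ⊤
Q → R = ⊤ → I = I  [min(1, 1−1+½)]
R ∨ (Q → R) = I ∨ I = I
(Q → Q) ∧ (R ∨ (Q → R)) = ⊤ ∧ I = I
((Q → Q) ∧ (R ∨ (Q → R))) ∧ R = I ∧ I = I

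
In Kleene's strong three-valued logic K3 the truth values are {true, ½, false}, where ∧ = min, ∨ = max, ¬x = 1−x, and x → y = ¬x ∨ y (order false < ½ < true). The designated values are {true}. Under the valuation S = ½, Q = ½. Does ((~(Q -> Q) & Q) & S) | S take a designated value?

No

Q -> Q = ½ -> ½ = ½  [~½ | ½]
~(Q -> Q) = ~½ = ½
~(Q -> Q) & Q = ½ & ½ = ½
(~(Q -> Q) & Q) & S = ½ & ½ = ½
((~(Q -> Q) & Q) & S) | S = ½ | ½ = ½
½ ∉ {true}.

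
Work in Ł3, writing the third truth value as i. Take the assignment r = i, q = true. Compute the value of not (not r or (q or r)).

not r = not i = i
q or r = true or i = true
not r or (q or r) = i or true = true
not (not r or (q or r)) = not true = false

false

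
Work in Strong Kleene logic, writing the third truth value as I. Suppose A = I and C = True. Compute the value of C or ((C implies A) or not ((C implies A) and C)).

True

C implies A = True implies I = I  [not True or I]
C implies A = True implies I = I
(C implies A) and C = I and True = I
not ((C implies A) and C) = not I = I
(C implies A) or not ((C implies A) and C) = I or I = I
C or ((C implies A) or not ((C implies A) and C)) = True or I = True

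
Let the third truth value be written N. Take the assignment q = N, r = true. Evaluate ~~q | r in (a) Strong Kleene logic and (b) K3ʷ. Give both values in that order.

true; N

In Strong Kleene logic: ~q = ~N = N
~~q = ~N = N
~~q | r = N | true = true
In K3ʷ: ~q = ~N = N
~~q = ~N = N
~~q | r = N | true = N
They differ because Strong Kleene logic and K3ʷ treat N differently under the binary connectives.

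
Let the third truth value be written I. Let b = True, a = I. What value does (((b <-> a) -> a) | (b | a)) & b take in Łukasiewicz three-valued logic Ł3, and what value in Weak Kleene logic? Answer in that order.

True; I

In Łukasiewicz three-valued logic Ł3: b <-> a = True <-> I = I  [1 − |1−½|]
(b <-> a) -> a = I -> I = True
b | a = True | I = True
((b <-> a) -> a) | (b | a) = True | True = True
(((b <-> a) -> a) | (b | a)) & b = True & True = True
In Weak Kleene logic: b <-> a = True <-> I = I
(b <-> a) -> a = I -> I = I
b | a = True | I = I
((b <-> a) -> a) | (b | a) = I | I = I
(((b <-> a) -> a) | (b | a)) & b = I & True = I
They differ because Łukasiewicz three-valued logic Ł3 and Weak Kleene logic treat I differently under the binary connectives.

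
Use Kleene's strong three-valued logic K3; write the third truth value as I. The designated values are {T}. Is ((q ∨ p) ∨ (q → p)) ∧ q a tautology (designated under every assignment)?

No

Countermodel: q=I, p=T gives I, which is not designated.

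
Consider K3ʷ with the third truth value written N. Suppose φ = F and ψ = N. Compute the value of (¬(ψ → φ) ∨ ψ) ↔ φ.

N

ψ → φ = N → F = N  [any arg is the third value ⇒ result is the third value]
¬(ψ → φ) = ¬N = N
¬(ψ → φ) ∨ ψ = N ∨ N = N
(¬(ψ → φ) ∨ ψ) ↔ φ = N ↔ F = N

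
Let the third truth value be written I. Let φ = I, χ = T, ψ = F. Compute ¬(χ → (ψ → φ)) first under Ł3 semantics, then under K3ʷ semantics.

In Ł3: ψ → φ = F → I = T  [min(1, 1−0+½)]
χ → (ψ → φ) = T → T = T
¬(χ → (ψ → φ)) = ¬T = F
In K3ʷ: ψ → φ = F → I = I
χ → (ψ → φ) = T → I = I
¬(χ → (ψ → φ)) = ¬I = I
They differ because Ł3 and K3ʷ treat I differently under the binary connectives.

F; I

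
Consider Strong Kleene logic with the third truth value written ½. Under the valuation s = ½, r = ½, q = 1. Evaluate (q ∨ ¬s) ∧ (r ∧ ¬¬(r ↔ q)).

½

¬s = ¬½ = ½
q ∨ ¬s = 1 ∨ ½ = 1
r ↔ q = ½ ↔ 1 = ½
¬(r ↔ q) = ¬½ = ½
¬¬(r ↔ q) = ¬½ = ½
r ∧ ¬¬(r ↔ q) = ½ ∧ ½ = ½
(q ∨ ¬s) ∧ (r ∧ ¬¬(r ↔ q)) = 1 ∧ ½ = ½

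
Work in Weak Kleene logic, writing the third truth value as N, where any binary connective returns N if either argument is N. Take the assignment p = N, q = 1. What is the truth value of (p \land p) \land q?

N

p \land p = N \land N = N
(p \land p) \land q = N \land 1 = N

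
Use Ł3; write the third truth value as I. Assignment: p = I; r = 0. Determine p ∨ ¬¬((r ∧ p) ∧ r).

r ∧ p = 0 ∧ I = 0
(r ∧ p) ∧ r = 0 ∧ 0 = 0
¬((r ∧ p) ∧ r) = ¬0 = 1
¬¬((r ∧ p) ∧ r) = ¬1 = 0
p ∨ ¬¬((r ∧ p) ∧ r) = I ∨ 0 = I

I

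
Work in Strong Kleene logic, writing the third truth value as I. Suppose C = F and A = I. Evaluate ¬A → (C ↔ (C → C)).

¬A = ¬I = I
C → C = F → F = T
C ↔ (C → C) = F ↔ T = F
¬A → (C ↔ (C → C)) = I → F = I  [¬I ∨ F]

I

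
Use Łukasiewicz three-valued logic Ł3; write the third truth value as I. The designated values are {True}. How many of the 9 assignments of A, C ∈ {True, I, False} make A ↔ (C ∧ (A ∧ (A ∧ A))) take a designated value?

Of the 9 assignments, 6 give a value in {True}.

6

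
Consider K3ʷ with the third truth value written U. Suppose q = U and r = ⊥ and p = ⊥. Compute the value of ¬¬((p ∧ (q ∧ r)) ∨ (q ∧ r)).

U

q ∧ r = U ∧ ⊥ = U
p ∧ (q ∧ r) = ⊥ ∧ U = U
q ∧ r = U ∧ ⊥ = U
(p ∧ (q ∧ r)) ∨ (q ∧ r) = U ∨ U = U
¬((p ∧ (q ∧ r)) ∨ (q ∧ r)) = ¬U = U
¬¬((p ∧ (q ∧ r)) ∨ (q ∧ r)) = ¬U = U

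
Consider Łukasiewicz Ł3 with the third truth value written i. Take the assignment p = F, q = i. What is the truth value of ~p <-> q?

i

~p = ~F = T
~p <-> q = T <-> i = i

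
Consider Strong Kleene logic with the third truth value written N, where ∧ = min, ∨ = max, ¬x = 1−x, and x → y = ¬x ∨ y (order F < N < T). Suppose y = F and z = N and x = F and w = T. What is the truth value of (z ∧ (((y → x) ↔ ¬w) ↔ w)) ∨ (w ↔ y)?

y → x = F → F = T
¬w = ¬T = F
(y → x) ↔ ¬w = T ↔ F = F
((y → x) ↔ ¬w) ↔ w = F ↔ T = F
z ∧ (((y → x) ↔ ¬w) ↔ w) = N ∧ F = F
w ↔ y = T ↔ F = F
(z ∧ (((y → x) ↔ ¬w) ↔ w)) ∨ (w ↔ y) = F ∨ F = F

F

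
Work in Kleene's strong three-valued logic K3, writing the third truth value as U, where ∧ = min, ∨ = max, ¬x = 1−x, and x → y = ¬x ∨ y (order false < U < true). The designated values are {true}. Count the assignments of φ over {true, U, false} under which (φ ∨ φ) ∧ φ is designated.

φ=true: true ✓
φ=U: U ·
φ=false: false ·

1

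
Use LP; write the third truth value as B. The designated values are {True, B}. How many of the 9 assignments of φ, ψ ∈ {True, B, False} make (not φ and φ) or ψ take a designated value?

Of the 9 assignments, 7 give a value in {True, B}.

7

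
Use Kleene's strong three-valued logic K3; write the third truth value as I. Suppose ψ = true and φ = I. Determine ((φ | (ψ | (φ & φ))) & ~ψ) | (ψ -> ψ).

true

φ & φ = I & I = I
ψ | (φ & φ) = true | I = true
φ | (ψ | (φ & φ)) = I | true = true
~ψ = ~true = false
(φ | (ψ | (φ & φ))) & ~ψ = true & false = false
ψ -> ψ = true -> true = true
((φ | (ψ | (φ & φ))) & ~ψ) | (ψ -> ψ) = false | true = true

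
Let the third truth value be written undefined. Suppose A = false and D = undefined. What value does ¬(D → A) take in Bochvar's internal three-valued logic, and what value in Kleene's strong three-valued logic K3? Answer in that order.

In Bochvar's internal three-valued logic: D → A = undefined → false = undefined  [any arg is the third value ⇒ result is the third value]
¬(D → A) = ¬undefined = undefined
In Kleene's strong three-valued logic K3: D → A = undefined → false = undefined  [¬undefined ∨ false]
¬(D → A) = ¬undefined = undefined

undefined; undefined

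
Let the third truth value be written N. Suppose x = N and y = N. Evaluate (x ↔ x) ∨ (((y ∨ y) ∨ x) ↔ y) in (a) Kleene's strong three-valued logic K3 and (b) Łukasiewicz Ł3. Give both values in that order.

In Kleene's strong three-valued logic K3: x ↔ x = N ↔ N = N
y ∨ y = N ∨ N = N
(y ∨ y) ∨ x = N ∨ N = N
((y ∨ y) ∨ x) ↔ y = N ↔ N = N
(x ↔ x) ∨ (((y ∨ y) ∨ x) ↔ y) = N ∨ N = N
In Łukasiewicz Ł3: x ↔ x = N ↔ N = T  [1 − |½−½|]
y ∨ y = N ∨ N = N
(y ∨ y) ∨ x = N ∨ N = N
((y ∨ y) ∨ x) ↔ y = N ↔ N = T
(x ↔ x) ∨ (((y ∨ y) ∨ x) ↔ y) = T ∨ T = T
They differ because Kleene's strong three-valued logic K3 and Łukasiewicz Ł3 treat N differently under implication.

N; T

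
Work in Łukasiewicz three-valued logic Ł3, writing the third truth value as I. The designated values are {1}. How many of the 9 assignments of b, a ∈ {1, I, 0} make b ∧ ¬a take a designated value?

Designated under: (b=1, a=0).

1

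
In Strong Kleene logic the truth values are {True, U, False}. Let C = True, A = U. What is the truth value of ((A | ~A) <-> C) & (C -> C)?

~A = ~U = U
A | ~A = U | U = U
(A | ~A) <-> C = U <-> True = U
C -> C = True -> True = True
((A | ~A) <-> C) & (C -> C) = U & True = U

U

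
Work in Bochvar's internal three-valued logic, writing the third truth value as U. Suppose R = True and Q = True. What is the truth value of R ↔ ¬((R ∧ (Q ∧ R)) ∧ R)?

Q ∧ R = True ∧ True = True
R ∧ (Q ∧ R) = True ∧ True = True
(R ∧ (Q ∧ R)) ∧ R = True ∧ True = True
¬((R ∧ (Q ∧ R)) ∧ R) = ¬True = False
R ↔ ¬((R ∧ (Q ∧ R)) ∧ R) = True ↔ False = False

False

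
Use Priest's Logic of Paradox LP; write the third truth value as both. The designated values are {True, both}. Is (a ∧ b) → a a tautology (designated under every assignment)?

Yes

Every assignment of a, b over {True, both, False} gives a value in {True, both}.
In particular, with a=both, b=both: (a ∧ b) → a = both.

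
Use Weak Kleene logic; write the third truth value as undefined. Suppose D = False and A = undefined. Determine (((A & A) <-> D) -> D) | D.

A & A = undefined & undefined = undefined
(A & A) <-> D = undefined <-> False = undefined
((A & A) <-> D) -> D = undefined -> False = undefined  [any arg is the third value ⇒ result is the third value]
(((A & A) <-> D) -> D) | D = undefined | False = undefined

undefined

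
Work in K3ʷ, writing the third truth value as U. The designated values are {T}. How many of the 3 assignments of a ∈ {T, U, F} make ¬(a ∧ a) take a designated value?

1

a=T: F ·
a=U: U ·
a=F: T ✓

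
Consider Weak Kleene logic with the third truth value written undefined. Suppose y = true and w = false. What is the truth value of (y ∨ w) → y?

y ∨ w = true ∨ false = true
(y ∨ w) → y = true → true = true

true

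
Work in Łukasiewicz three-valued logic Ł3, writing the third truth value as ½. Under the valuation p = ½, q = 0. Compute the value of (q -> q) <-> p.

½

q -> q = 0 -> 0 = 1
(q -> q) <-> p = 1 <-> ½ = ½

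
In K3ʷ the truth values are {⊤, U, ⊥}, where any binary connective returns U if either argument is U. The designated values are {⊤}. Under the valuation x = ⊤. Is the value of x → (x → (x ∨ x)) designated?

Yes

x ∨ x = ⊤ ∨ ⊤ = ⊤
x → (x ∨ x) = ⊤ → ⊤ = ⊤
x → (x → (x ∨ x)) = ⊤ → ⊤ = ⊤
⊤ ∈ {⊤}.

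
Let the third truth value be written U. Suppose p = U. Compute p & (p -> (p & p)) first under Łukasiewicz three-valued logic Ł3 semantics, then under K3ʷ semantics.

In Łukasiewicz three-valued logic Ł3: p & p = U & U = U
p -> (p & p) = U -> U = 1  [min(1, 1−½+½)]
p & (p -> (p & p)) = U & 1 = U
In K3ʷ: p & p = U & U = U
p -> (p & p) = U -> U = U
p & (p -> (p & p)) = U & U = U

U; U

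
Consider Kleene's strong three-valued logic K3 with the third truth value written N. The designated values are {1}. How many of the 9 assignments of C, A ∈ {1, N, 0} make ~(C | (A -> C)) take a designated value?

1

Designated under: (C=0, A=1).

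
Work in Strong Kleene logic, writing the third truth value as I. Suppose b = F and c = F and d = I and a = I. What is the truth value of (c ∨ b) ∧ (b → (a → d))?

F

c ∨ b = F ∨ F = F
a → d = I → I = I  [¬I ∨ I]
b → (a → d) = F → I = T
(c ∨ b) ∧ (b → (a → d)) = F ∧ T = F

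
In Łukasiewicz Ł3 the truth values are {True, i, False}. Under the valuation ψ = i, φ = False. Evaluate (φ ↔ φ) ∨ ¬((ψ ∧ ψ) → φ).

True

φ ↔ φ = False ↔ False = True
ψ ∧ ψ = i ∧ i = i
(ψ ∧ ψ) → φ = i → False = i
¬((ψ ∧ ψ) → φ) = ¬i = i
(φ ↔ φ) ∨ ¬((ψ ∧ ψ) → φ) = True ∨ i = True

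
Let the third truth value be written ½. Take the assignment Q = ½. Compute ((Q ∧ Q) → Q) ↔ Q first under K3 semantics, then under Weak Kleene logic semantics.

½; ½

In K3: Q ∧ Q = ½ ∧ ½ = ½
(Q ∧ Q) → Q = ½ → ½ = ½
((Q ∧ Q) → Q) ↔ Q = ½ ↔ ½ = ½
In Weak Kleene logic: Q ∧ Q = ½ ∧ ½ = ½
(Q ∧ Q) → Q = ½ → ½ = ½
((Q ∧ Q) → Q) ↔ Q = ½ ↔ ½ = ½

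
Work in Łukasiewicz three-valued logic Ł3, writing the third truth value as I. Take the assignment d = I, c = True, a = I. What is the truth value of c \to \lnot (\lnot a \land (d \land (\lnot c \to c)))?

\lnot a = \lnot I = I
\lnot c = \lnot True = False
\lnot c \to c = False \to True = True
d \land (\lnot c \to c) = I \land True = I
\lnot a \land (d \land (\lnot c \to c)) = I \land I = I
\lnot (\lnot a \land (d \land (\lnot c \to c))) = \lnot I = I
c \to \lnot (\lnot a \land (d \land (\lnot c \to c))) = True \to I = I  [min(1, 1−1+½)]

I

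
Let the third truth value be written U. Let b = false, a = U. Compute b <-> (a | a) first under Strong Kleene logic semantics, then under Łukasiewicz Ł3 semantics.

In Strong Kleene logic: a | a = U | U = U
b <-> (a | a) = false <-> U = U
In Łukasiewicz Ł3: a | a = U | U = U
b <-> (a | a) = false <-> U = U  [1 − |0−½|]

U; U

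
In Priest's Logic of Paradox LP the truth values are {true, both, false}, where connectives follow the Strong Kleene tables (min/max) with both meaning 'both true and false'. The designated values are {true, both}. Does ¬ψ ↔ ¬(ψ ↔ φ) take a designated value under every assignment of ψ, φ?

No

Countermodel: ψ=true, φ=false gives false, which is not designated.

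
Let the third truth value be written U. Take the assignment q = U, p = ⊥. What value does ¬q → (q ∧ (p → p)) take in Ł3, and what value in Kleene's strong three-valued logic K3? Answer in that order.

⊤; U

In Ł3: ¬q = ¬U = U
p → p = ⊥ → ⊥ = ⊤
q ∧ (p → p) = U ∧ ⊤ = U
¬q → (q ∧ (p → p)) = U → U = ⊤  [min(1, 1−½+½)]
In Kleene's strong three-valued logic K3: ¬q = ¬U = U
p → p = ⊥ → ⊥ = ⊤
q ∧ (p → p) = U ∧ ⊤ = U
¬q → (q ∧ (p → p)) = U → U = U
They differ because Ł3 and Kleene's strong three-valued logic K3 treat U differently under implication.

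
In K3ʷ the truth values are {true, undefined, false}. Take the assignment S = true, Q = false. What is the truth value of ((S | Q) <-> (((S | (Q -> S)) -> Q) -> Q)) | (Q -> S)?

S | Q = true | false = true
Q -> S = false -> true = true
S | (Q -> S) = true | true = true
(S | (Q -> S)) -> Q = true -> false = false
((S | (Q -> S)) -> Q) -> Q = false -> false = true
(S | Q) <-> (((S | (Q -> S)) -> Q) -> Q) = true <-> true = true
Q -> S = false -> true = true
((S | Q) <-> (((S | (Q -> S)) -> Q) -> Q)) | (Q -> S) = true | true = true

true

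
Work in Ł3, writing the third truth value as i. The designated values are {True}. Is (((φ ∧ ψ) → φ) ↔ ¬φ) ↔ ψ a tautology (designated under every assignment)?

Countermodel: φ=True, ψ=True gives False, which is not designated.

No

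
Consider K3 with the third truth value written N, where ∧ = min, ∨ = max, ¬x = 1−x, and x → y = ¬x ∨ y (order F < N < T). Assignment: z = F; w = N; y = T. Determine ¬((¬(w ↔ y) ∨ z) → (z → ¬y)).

F

w ↔ y = N ↔ T = N
¬(w ↔ y) = ¬N = N
¬(w ↔ y) ∨ z = N ∨ F = N
¬y = ¬T = F
z → ¬y = F → F = T
(¬(w ↔ y) ∨ z) → (z → ¬y) = N → T = T  [¬N ∨ T]
¬((¬(w ↔ y) ∨ z) → (z → ¬y)) = ¬T = F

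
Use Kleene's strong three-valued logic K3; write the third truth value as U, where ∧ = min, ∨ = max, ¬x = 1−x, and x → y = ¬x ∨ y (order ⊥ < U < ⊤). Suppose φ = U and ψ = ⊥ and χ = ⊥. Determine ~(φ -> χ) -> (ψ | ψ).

φ -> χ = U -> ⊥ = U
~(φ -> χ) = ~U = U
ψ | ψ = ⊥ | ⊥ = ⊥
~(φ -> χ) -> (ψ | ψ) = U -> ⊥ = U

U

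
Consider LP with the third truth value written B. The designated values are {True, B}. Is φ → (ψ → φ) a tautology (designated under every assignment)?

Yes

Every assignment of φ, ψ over {True, B, False} gives a value in {True, B}.
In particular, with φ=B, ψ=B: φ → (ψ → φ) = B.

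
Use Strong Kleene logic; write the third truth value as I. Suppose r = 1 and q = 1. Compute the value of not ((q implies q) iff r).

q implies q = 1 implies 1 = 1
(q implies q) iff r = 1 iff 1 = 1
not ((q implies q) iff r) = not 1 = 0

0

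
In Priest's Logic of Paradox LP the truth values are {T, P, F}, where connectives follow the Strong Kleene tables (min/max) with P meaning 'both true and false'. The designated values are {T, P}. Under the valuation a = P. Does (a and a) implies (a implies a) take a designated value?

a and a = P and P = P
a implies a = P implies P = P  [not P or P]
(a and a) implies (a implies a) = P implies P = P
P ∈ {T, P}.

Yes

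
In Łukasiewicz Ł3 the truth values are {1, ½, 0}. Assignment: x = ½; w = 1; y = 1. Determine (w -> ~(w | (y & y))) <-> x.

y & y = 1 & 1 = 1
w | (y & y) = 1 | 1 = 1
~(w | (y & y)) = ~1 = 0
w -> ~(w | (y & y)) = 1 -> 0 = 0
(w -> ~(w | (y & y))) <-> x = 0 <-> ½ = ½  [1 − |0−½|]

½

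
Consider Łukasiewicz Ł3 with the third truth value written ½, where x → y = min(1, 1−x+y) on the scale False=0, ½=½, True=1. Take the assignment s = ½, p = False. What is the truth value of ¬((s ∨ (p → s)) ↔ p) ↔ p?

p → s = False → ½ = True  [min(1, 1−0+½)]
s ∨ (p → s) = ½ ∨ True = True
(s ∨ (p → s)) ↔ p = True ↔ False = False
¬((s ∨ (p → s)) ↔ p) = ¬False = True
¬((s ∨ (p → s)) ↔ p) ↔ p = True ↔ False = False

False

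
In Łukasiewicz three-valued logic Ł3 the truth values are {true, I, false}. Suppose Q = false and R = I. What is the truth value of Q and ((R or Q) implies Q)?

R or Q = I or false = I
(R or Q) implies Q = I implies false = I  [min(1, 1−½+0)]
Q and ((R or Q) implies Q) = false and I = false

false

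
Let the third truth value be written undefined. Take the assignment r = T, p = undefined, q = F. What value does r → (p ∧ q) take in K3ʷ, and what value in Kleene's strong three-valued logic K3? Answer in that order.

undefined; F

In K3ʷ: p ∧ q = undefined ∧ F = undefined
r → (p ∧ q) = T → undefined = undefined
In Kleene's strong three-valued logic K3: p ∧ q = undefined ∧ F = F
r → (p ∧ q) = T → F = F
They differ because K3ʷ and Kleene's strong three-valued logic K3 treat undefined differently under the binary connectives.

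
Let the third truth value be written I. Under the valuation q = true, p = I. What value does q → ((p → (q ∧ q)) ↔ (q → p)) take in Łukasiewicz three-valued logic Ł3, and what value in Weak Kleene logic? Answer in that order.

In Łukasiewicz three-valued logic Ł3: q ∧ q = true ∧ true = true
p → (q ∧ q) = I → true = true  [min(1, 1−½+1)]
q → p = true → I = I
(p → (q ∧ q)) ↔ (q → p) = true ↔ I = I
q → ((p → (q ∧ q)) ↔ (q → p)) = true → I = I
In Weak Kleene logic: q ∧ q = true ∧ true = true
p → (q ∧ q) = I → true = I  [any arg is the third value ⇒ result is the third value]
q → p = true → I = I
(p → (q ∧ q)) ↔ (q → p) = I ↔ I = I
q → ((p → (q ∧ q)) ↔ (q → p)) = true → I = I

I; I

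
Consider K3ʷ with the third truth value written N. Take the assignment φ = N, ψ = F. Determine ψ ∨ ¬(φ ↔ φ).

N

φ ↔ φ = N ↔ N = N
¬(φ ↔ φ) = ¬N = N
ψ ∨ ¬(φ ↔ φ) = F ∨ N = N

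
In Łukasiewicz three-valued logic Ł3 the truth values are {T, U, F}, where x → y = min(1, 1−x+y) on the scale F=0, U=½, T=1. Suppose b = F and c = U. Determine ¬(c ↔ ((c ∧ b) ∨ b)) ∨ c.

c ∧ b = U ∧ F = F
(c ∧ b) ∨ b = F ∨ F = F
c ↔ ((c ∧ b) ∨ b) = U ↔ F = U  [1 − |½−0|]
¬(c ↔ ((c ∧ b) ∨ b)) = ¬U = U
¬(c ↔ ((c ∧ b) ∨ b)) ∨ c = U ∨ U = U

U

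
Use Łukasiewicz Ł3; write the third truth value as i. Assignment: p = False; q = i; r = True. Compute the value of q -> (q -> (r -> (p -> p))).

True

p -> p = False -> False = True
r -> (p -> p) = True -> True = True
q -> (r -> (p -> p)) = i -> True = True  [min(1, 1−½+1)]
q -> (q -> (r -> (p -> p))) = i -> True = True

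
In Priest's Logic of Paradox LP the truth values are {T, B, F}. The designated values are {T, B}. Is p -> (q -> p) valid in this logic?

Every assignment of p, q over {T, B, F} gives a value in {T, B}.
In particular, with p=B, q=B: p -> (q -> p) = B.

Yes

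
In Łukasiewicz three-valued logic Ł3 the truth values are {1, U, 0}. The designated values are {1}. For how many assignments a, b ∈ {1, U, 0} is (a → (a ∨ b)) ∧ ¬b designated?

Designated under: (a=1, b=0); (a=U, b=0); (a=0, b=0).

3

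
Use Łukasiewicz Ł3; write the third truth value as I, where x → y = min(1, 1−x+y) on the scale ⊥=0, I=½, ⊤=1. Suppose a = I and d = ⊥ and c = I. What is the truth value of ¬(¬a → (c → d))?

⊥

¬a = ¬I = I
c → d = I → ⊥ = I  [min(1, 1−½+0)]
¬a → (c → d) = I → I = ⊤
¬(¬a → (c → d)) = ¬⊤ = ⊥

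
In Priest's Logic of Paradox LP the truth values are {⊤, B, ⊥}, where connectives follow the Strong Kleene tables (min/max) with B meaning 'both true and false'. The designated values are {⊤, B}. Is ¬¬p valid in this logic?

Countermodel: p=⊥ gives ⊥, which is not designated.

No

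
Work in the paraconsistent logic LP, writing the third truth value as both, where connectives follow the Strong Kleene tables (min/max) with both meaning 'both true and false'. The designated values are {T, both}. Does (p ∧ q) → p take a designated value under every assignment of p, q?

Yes

Every assignment of p, q over {T, both, F} gives a value in {T, both}.
In particular, with p=both, q=both: (p ∧ q) → p = both.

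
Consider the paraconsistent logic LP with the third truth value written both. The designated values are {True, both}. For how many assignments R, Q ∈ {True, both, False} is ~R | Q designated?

8

Of the 9 assignments, 8 give a value in {True, both}.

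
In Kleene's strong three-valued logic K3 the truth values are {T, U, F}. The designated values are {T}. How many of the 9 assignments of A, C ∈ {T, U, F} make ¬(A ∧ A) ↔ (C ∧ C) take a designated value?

2

Designated under: (A=T, C=F); (A=F, C=T).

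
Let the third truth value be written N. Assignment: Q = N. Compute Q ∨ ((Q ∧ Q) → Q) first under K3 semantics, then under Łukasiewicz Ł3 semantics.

N; 1

In K3: Q ∧ Q = N ∧ N = N
(Q ∧ Q) → Q = N → N = N
Q ∨ ((Q ∧ Q) → Q) = N ∨ N = N
In Łukasiewicz Ł3: Q ∧ Q = N ∧ N = N
(Q ∧ Q) → Q = N → N = 1
Q ∨ ((Q ∧ Q) → Q) = N ∨ 1 = 1
They differ because K3 and Łukasiewicz Ł3 treat N differently under implication.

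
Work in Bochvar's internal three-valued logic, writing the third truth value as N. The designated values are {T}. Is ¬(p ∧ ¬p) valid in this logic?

Countermodel: p=N gives N, which is not designated.

No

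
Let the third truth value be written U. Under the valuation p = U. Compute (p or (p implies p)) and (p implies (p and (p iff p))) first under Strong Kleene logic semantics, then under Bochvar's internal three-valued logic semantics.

In Strong Kleene logic: p implies p = U implies U = U  [not U or U]
p or (p implies p) = U or U = U
p iff p = U iff U = U
p and (p iff p) = U and U = U
p implies (p and (p iff p)) = U implies U = U
(p or (p implies p)) and (p implies (p and (p iff p))) = U and U = U
In Bochvar's internal three-valued logic: p implies p = U implies U = U  [any arg is the third value ⇒ result is the third value]
p or (p implies p) = U or U = U
p iff p = U iff U = U
p and (p iff p) = U and U = U
p implies (p and (p iff p)) = U implies U = U
(p or (p implies p)) and (p implies (p and (p iff p))) = U and U = U

U; U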